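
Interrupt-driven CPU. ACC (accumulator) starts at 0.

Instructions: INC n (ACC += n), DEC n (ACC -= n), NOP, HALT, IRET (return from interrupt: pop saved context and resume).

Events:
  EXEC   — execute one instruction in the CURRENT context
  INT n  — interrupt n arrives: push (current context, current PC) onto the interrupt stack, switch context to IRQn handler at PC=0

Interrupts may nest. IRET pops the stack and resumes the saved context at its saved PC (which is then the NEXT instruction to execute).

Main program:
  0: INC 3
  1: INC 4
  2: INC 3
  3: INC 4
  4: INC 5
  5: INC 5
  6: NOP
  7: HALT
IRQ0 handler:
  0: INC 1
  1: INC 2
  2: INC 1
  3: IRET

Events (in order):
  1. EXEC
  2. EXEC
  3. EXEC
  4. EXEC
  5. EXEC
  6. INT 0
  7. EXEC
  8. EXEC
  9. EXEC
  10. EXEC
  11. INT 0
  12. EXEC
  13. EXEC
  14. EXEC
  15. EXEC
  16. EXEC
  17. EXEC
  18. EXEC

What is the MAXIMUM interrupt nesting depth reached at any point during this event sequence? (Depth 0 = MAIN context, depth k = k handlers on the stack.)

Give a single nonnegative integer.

Answer: 1

Derivation:
Event 1 (EXEC): [MAIN] PC=0: INC 3 -> ACC=3 [depth=0]
Event 2 (EXEC): [MAIN] PC=1: INC 4 -> ACC=7 [depth=0]
Event 3 (EXEC): [MAIN] PC=2: INC 3 -> ACC=10 [depth=0]
Event 4 (EXEC): [MAIN] PC=3: INC 4 -> ACC=14 [depth=0]
Event 5 (EXEC): [MAIN] PC=4: INC 5 -> ACC=19 [depth=0]
Event 6 (INT 0): INT 0 arrives: push (MAIN, PC=5), enter IRQ0 at PC=0 (depth now 1) [depth=1]
Event 7 (EXEC): [IRQ0] PC=0: INC 1 -> ACC=20 [depth=1]
Event 8 (EXEC): [IRQ0] PC=1: INC 2 -> ACC=22 [depth=1]
Event 9 (EXEC): [IRQ0] PC=2: INC 1 -> ACC=23 [depth=1]
Event 10 (EXEC): [IRQ0] PC=3: IRET -> resume MAIN at PC=5 (depth now 0) [depth=0]
Event 11 (INT 0): INT 0 arrives: push (MAIN, PC=5), enter IRQ0 at PC=0 (depth now 1) [depth=1]
Event 12 (EXEC): [IRQ0] PC=0: INC 1 -> ACC=24 [depth=1]
Event 13 (EXEC): [IRQ0] PC=1: INC 2 -> ACC=26 [depth=1]
Event 14 (EXEC): [IRQ0] PC=2: INC 1 -> ACC=27 [depth=1]
Event 15 (EXEC): [IRQ0] PC=3: IRET -> resume MAIN at PC=5 (depth now 0) [depth=0]
Event 16 (EXEC): [MAIN] PC=5: INC 5 -> ACC=32 [depth=0]
Event 17 (EXEC): [MAIN] PC=6: NOP [depth=0]
Event 18 (EXEC): [MAIN] PC=7: HALT [depth=0]
Max depth observed: 1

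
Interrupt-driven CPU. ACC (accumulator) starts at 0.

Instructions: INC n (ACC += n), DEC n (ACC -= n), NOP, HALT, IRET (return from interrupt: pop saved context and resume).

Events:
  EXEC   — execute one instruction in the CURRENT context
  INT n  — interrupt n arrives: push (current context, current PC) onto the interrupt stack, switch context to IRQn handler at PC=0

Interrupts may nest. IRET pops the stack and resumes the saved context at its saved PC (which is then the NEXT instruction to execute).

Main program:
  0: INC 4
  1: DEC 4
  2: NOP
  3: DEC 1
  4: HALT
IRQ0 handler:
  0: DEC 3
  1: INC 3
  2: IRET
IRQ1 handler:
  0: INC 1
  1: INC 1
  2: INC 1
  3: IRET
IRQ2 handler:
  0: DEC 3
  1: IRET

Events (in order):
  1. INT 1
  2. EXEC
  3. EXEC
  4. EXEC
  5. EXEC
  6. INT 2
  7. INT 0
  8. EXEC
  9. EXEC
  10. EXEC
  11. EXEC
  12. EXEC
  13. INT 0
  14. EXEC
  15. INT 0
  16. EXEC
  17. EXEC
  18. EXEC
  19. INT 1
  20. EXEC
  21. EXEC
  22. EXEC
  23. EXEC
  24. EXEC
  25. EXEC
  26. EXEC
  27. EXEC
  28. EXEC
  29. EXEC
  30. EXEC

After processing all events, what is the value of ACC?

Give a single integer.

Answer: 2

Derivation:
Event 1 (INT 1): INT 1 arrives: push (MAIN, PC=0), enter IRQ1 at PC=0 (depth now 1)
Event 2 (EXEC): [IRQ1] PC=0: INC 1 -> ACC=1
Event 3 (EXEC): [IRQ1] PC=1: INC 1 -> ACC=2
Event 4 (EXEC): [IRQ1] PC=2: INC 1 -> ACC=3
Event 5 (EXEC): [IRQ1] PC=3: IRET -> resume MAIN at PC=0 (depth now 0)
Event 6 (INT 2): INT 2 arrives: push (MAIN, PC=0), enter IRQ2 at PC=0 (depth now 1)
Event 7 (INT 0): INT 0 arrives: push (IRQ2, PC=0), enter IRQ0 at PC=0 (depth now 2)
Event 8 (EXEC): [IRQ0] PC=0: DEC 3 -> ACC=0
Event 9 (EXEC): [IRQ0] PC=1: INC 3 -> ACC=3
Event 10 (EXEC): [IRQ0] PC=2: IRET -> resume IRQ2 at PC=0 (depth now 1)
Event 11 (EXEC): [IRQ2] PC=0: DEC 3 -> ACC=0
Event 12 (EXEC): [IRQ2] PC=1: IRET -> resume MAIN at PC=0 (depth now 0)
Event 13 (INT 0): INT 0 arrives: push (MAIN, PC=0), enter IRQ0 at PC=0 (depth now 1)
Event 14 (EXEC): [IRQ0] PC=0: DEC 3 -> ACC=-3
Event 15 (INT 0): INT 0 arrives: push (IRQ0, PC=1), enter IRQ0 at PC=0 (depth now 2)
Event 16 (EXEC): [IRQ0] PC=0: DEC 3 -> ACC=-6
Event 17 (EXEC): [IRQ0] PC=1: INC 3 -> ACC=-3
Event 18 (EXEC): [IRQ0] PC=2: IRET -> resume IRQ0 at PC=1 (depth now 1)
Event 19 (INT 1): INT 1 arrives: push (IRQ0, PC=1), enter IRQ1 at PC=0 (depth now 2)
Event 20 (EXEC): [IRQ1] PC=0: INC 1 -> ACC=-2
Event 21 (EXEC): [IRQ1] PC=1: INC 1 -> ACC=-1
Event 22 (EXEC): [IRQ1] PC=2: INC 1 -> ACC=0
Event 23 (EXEC): [IRQ1] PC=3: IRET -> resume IRQ0 at PC=1 (depth now 1)
Event 24 (EXEC): [IRQ0] PC=1: INC 3 -> ACC=3
Event 25 (EXEC): [IRQ0] PC=2: IRET -> resume MAIN at PC=0 (depth now 0)
Event 26 (EXEC): [MAIN] PC=0: INC 4 -> ACC=7
Event 27 (EXEC): [MAIN] PC=1: DEC 4 -> ACC=3
Event 28 (EXEC): [MAIN] PC=2: NOP
Event 29 (EXEC): [MAIN] PC=3: DEC 1 -> ACC=2
Event 30 (EXEC): [MAIN] PC=4: HALT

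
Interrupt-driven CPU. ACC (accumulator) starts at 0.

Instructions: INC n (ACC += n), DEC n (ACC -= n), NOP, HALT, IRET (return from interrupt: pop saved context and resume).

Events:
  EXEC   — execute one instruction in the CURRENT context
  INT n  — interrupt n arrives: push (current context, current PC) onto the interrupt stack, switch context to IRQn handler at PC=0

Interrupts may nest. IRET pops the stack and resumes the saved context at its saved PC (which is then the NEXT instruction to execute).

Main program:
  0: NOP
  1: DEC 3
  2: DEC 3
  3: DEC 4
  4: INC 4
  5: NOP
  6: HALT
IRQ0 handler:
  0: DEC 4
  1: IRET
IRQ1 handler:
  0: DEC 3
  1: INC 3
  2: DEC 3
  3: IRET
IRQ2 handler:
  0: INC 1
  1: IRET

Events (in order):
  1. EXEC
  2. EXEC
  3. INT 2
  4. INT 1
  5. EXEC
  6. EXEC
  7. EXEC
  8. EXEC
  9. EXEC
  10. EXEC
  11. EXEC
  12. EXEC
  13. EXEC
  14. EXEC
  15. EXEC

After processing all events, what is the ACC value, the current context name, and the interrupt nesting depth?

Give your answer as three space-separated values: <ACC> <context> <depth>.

Event 1 (EXEC): [MAIN] PC=0: NOP
Event 2 (EXEC): [MAIN] PC=1: DEC 3 -> ACC=-3
Event 3 (INT 2): INT 2 arrives: push (MAIN, PC=2), enter IRQ2 at PC=0 (depth now 1)
Event 4 (INT 1): INT 1 arrives: push (IRQ2, PC=0), enter IRQ1 at PC=0 (depth now 2)
Event 5 (EXEC): [IRQ1] PC=0: DEC 3 -> ACC=-6
Event 6 (EXEC): [IRQ1] PC=1: INC 3 -> ACC=-3
Event 7 (EXEC): [IRQ1] PC=2: DEC 3 -> ACC=-6
Event 8 (EXEC): [IRQ1] PC=3: IRET -> resume IRQ2 at PC=0 (depth now 1)
Event 9 (EXEC): [IRQ2] PC=0: INC 1 -> ACC=-5
Event 10 (EXEC): [IRQ2] PC=1: IRET -> resume MAIN at PC=2 (depth now 0)
Event 11 (EXEC): [MAIN] PC=2: DEC 3 -> ACC=-8
Event 12 (EXEC): [MAIN] PC=3: DEC 4 -> ACC=-12
Event 13 (EXEC): [MAIN] PC=4: INC 4 -> ACC=-8
Event 14 (EXEC): [MAIN] PC=5: NOP
Event 15 (EXEC): [MAIN] PC=6: HALT

Answer: -8 MAIN 0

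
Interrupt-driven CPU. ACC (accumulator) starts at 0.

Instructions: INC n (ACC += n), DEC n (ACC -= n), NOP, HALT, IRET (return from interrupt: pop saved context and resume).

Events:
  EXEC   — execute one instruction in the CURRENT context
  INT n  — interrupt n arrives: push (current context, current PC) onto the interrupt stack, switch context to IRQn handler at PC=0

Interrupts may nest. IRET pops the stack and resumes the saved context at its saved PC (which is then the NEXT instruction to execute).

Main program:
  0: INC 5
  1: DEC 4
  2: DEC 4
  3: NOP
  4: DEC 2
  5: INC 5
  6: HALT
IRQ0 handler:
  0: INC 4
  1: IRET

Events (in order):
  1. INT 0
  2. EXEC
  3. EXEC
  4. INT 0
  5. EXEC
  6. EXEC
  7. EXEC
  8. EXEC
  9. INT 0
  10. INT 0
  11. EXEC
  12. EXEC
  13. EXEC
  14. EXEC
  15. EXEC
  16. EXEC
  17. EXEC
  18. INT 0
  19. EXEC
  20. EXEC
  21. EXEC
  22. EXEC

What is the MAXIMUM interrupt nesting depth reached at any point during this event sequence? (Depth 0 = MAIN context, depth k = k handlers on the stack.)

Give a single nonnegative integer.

Event 1 (INT 0): INT 0 arrives: push (MAIN, PC=0), enter IRQ0 at PC=0 (depth now 1) [depth=1]
Event 2 (EXEC): [IRQ0] PC=0: INC 4 -> ACC=4 [depth=1]
Event 3 (EXEC): [IRQ0] PC=1: IRET -> resume MAIN at PC=0 (depth now 0) [depth=0]
Event 4 (INT 0): INT 0 arrives: push (MAIN, PC=0), enter IRQ0 at PC=0 (depth now 1) [depth=1]
Event 5 (EXEC): [IRQ0] PC=0: INC 4 -> ACC=8 [depth=1]
Event 6 (EXEC): [IRQ0] PC=1: IRET -> resume MAIN at PC=0 (depth now 0) [depth=0]
Event 7 (EXEC): [MAIN] PC=0: INC 5 -> ACC=13 [depth=0]
Event 8 (EXEC): [MAIN] PC=1: DEC 4 -> ACC=9 [depth=0]
Event 9 (INT 0): INT 0 arrives: push (MAIN, PC=2), enter IRQ0 at PC=0 (depth now 1) [depth=1]
Event 10 (INT 0): INT 0 arrives: push (IRQ0, PC=0), enter IRQ0 at PC=0 (depth now 2) [depth=2]
Event 11 (EXEC): [IRQ0] PC=0: INC 4 -> ACC=13 [depth=2]
Event 12 (EXEC): [IRQ0] PC=1: IRET -> resume IRQ0 at PC=0 (depth now 1) [depth=1]
Event 13 (EXEC): [IRQ0] PC=0: INC 4 -> ACC=17 [depth=1]
Event 14 (EXEC): [IRQ0] PC=1: IRET -> resume MAIN at PC=2 (depth now 0) [depth=0]
Event 15 (EXEC): [MAIN] PC=2: DEC 4 -> ACC=13 [depth=0]
Event 16 (EXEC): [MAIN] PC=3: NOP [depth=0]
Event 17 (EXEC): [MAIN] PC=4: DEC 2 -> ACC=11 [depth=0]
Event 18 (INT 0): INT 0 arrives: push (MAIN, PC=5), enter IRQ0 at PC=0 (depth now 1) [depth=1]
Event 19 (EXEC): [IRQ0] PC=0: INC 4 -> ACC=15 [depth=1]
Event 20 (EXEC): [IRQ0] PC=1: IRET -> resume MAIN at PC=5 (depth now 0) [depth=0]
Event 21 (EXEC): [MAIN] PC=5: INC 5 -> ACC=20 [depth=0]
Event 22 (EXEC): [MAIN] PC=6: HALT [depth=0]
Max depth observed: 2

Answer: 2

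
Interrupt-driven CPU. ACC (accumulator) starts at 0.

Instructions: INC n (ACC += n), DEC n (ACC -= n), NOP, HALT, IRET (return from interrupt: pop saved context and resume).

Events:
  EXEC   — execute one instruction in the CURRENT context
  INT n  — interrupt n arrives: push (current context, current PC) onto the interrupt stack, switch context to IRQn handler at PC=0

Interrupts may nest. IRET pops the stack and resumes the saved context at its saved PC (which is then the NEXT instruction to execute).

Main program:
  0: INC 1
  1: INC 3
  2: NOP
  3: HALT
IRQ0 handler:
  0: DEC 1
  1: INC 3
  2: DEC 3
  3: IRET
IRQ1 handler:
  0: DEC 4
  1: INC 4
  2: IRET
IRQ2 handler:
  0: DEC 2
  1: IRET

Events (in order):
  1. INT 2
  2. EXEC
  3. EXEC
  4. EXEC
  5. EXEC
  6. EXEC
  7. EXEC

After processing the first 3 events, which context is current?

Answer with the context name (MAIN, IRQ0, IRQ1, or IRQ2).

Event 1 (INT 2): INT 2 arrives: push (MAIN, PC=0), enter IRQ2 at PC=0 (depth now 1)
Event 2 (EXEC): [IRQ2] PC=0: DEC 2 -> ACC=-2
Event 3 (EXEC): [IRQ2] PC=1: IRET -> resume MAIN at PC=0 (depth now 0)

Answer: MAIN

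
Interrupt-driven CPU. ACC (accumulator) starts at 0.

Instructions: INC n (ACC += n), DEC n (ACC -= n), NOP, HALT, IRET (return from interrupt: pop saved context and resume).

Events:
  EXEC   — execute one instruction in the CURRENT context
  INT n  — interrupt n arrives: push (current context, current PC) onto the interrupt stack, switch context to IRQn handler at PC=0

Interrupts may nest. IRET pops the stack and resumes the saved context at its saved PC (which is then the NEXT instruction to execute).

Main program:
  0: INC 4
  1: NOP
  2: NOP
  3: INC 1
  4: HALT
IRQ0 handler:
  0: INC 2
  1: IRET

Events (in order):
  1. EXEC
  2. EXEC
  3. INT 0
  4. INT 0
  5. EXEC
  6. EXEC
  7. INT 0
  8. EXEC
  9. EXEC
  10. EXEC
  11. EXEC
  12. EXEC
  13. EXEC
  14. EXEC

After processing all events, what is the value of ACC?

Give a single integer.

Event 1 (EXEC): [MAIN] PC=0: INC 4 -> ACC=4
Event 2 (EXEC): [MAIN] PC=1: NOP
Event 3 (INT 0): INT 0 arrives: push (MAIN, PC=2), enter IRQ0 at PC=0 (depth now 1)
Event 4 (INT 0): INT 0 arrives: push (IRQ0, PC=0), enter IRQ0 at PC=0 (depth now 2)
Event 5 (EXEC): [IRQ0] PC=0: INC 2 -> ACC=6
Event 6 (EXEC): [IRQ0] PC=1: IRET -> resume IRQ0 at PC=0 (depth now 1)
Event 7 (INT 0): INT 0 arrives: push (IRQ0, PC=0), enter IRQ0 at PC=0 (depth now 2)
Event 8 (EXEC): [IRQ0] PC=0: INC 2 -> ACC=8
Event 9 (EXEC): [IRQ0] PC=1: IRET -> resume IRQ0 at PC=0 (depth now 1)
Event 10 (EXEC): [IRQ0] PC=0: INC 2 -> ACC=10
Event 11 (EXEC): [IRQ0] PC=1: IRET -> resume MAIN at PC=2 (depth now 0)
Event 12 (EXEC): [MAIN] PC=2: NOP
Event 13 (EXEC): [MAIN] PC=3: INC 1 -> ACC=11
Event 14 (EXEC): [MAIN] PC=4: HALT

Answer: 11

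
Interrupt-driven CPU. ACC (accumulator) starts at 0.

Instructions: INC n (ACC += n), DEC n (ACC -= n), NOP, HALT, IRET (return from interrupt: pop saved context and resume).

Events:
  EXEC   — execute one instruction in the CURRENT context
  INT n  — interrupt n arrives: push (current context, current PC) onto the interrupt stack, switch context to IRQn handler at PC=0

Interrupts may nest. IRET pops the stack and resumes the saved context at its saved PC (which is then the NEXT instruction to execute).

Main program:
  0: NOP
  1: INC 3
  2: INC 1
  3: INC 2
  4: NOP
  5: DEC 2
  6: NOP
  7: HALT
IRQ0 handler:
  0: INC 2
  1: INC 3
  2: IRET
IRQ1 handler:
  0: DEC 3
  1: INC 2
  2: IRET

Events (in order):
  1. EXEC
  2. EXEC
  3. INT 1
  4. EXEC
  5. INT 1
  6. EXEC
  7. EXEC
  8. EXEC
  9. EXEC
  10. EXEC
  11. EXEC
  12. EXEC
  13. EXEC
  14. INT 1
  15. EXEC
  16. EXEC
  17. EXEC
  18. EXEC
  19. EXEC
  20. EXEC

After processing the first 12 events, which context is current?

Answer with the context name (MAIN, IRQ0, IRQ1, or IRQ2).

Answer: MAIN

Derivation:
Event 1 (EXEC): [MAIN] PC=0: NOP
Event 2 (EXEC): [MAIN] PC=1: INC 3 -> ACC=3
Event 3 (INT 1): INT 1 arrives: push (MAIN, PC=2), enter IRQ1 at PC=0 (depth now 1)
Event 4 (EXEC): [IRQ1] PC=0: DEC 3 -> ACC=0
Event 5 (INT 1): INT 1 arrives: push (IRQ1, PC=1), enter IRQ1 at PC=0 (depth now 2)
Event 6 (EXEC): [IRQ1] PC=0: DEC 3 -> ACC=-3
Event 7 (EXEC): [IRQ1] PC=1: INC 2 -> ACC=-1
Event 8 (EXEC): [IRQ1] PC=2: IRET -> resume IRQ1 at PC=1 (depth now 1)
Event 9 (EXEC): [IRQ1] PC=1: INC 2 -> ACC=1
Event 10 (EXEC): [IRQ1] PC=2: IRET -> resume MAIN at PC=2 (depth now 0)
Event 11 (EXEC): [MAIN] PC=2: INC 1 -> ACC=2
Event 12 (EXEC): [MAIN] PC=3: INC 2 -> ACC=4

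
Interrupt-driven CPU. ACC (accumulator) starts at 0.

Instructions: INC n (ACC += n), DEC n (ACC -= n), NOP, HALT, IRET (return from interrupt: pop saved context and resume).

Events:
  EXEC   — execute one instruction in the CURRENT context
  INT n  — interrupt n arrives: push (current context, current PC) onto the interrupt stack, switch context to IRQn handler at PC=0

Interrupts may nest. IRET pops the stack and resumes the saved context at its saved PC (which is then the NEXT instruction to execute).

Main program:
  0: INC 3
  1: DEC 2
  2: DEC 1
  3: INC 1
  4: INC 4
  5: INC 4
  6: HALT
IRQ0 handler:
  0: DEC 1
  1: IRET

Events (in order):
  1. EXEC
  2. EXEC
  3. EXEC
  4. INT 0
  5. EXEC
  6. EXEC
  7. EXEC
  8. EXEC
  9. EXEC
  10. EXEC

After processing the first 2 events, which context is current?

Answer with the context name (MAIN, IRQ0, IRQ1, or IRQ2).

Event 1 (EXEC): [MAIN] PC=0: INC 3 -> ACC=3
Event 2 (EXEC): [MAIN] PC=1: DEC 2 -> ACC=1

Answer: MAIN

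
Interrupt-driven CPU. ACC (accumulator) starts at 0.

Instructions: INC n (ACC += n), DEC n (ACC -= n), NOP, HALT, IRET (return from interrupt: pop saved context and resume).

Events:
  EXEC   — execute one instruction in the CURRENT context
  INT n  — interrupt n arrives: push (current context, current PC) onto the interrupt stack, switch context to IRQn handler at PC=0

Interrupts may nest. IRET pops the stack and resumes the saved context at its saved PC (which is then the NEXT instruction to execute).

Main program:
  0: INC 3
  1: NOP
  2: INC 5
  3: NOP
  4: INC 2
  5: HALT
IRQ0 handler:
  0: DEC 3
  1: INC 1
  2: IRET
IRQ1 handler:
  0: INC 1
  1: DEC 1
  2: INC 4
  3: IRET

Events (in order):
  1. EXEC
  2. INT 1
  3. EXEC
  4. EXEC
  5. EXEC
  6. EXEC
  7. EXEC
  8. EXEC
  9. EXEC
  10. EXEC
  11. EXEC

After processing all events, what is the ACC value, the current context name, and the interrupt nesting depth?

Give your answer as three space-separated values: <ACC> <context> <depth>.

Answer: 14 MAIN 0

Derivation:
Event 1 (EXEC): [MAIN] PC=0: INC 3 -> ACC=3
Event 2 (INT 1): INT 1 arrives: push (MAIN, PC=1), enter IRQ1 at PC=0 (depth now 1)
Event 3 (EXEC): [IRQ1] PC=0: INC 1 -> ACC=4
Event 4 (EXEC): [IRQ1] PC=1: DEC 1 -> ACC=3
Event 5 (EXEC): [IRQ1] PC=2: INC 4 -> ACC=7
Event 6 (EXEC): [IRQ1] PC=3: IRET -> resume MAIN at PC=1 (depth now 0)
Event 7 (EXEC): [MAIN] PC=1: NOP
Event 8 (EXEC): [MAIN] PC=2: INC 5 -> ACC=12
Event 9 (EXEC): [MAIN] PC=3: NOP
Event 10 (EXEC): [MAIN] PC=4: INC 2 -> ACC=14
Event 11 (EXEC): [MAIN] PC=5: HALT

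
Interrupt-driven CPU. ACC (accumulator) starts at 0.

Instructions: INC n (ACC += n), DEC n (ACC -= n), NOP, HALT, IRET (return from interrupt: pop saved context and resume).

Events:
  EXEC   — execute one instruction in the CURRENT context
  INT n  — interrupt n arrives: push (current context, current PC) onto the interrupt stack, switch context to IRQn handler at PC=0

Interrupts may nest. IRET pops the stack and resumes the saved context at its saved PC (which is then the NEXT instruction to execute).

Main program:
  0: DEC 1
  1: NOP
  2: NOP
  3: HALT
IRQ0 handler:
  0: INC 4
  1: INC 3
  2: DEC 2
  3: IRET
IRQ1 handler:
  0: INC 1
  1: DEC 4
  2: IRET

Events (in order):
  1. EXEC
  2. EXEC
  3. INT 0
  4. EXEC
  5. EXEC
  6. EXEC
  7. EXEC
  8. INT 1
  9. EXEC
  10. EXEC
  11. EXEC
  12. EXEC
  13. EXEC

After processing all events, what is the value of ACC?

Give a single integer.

Answer: 1

Derivation:
Event 1 (EXEC): [MAIN] PC=0: DEC 1 -> ACC=-1
Event 2 (EXEC): [MAIN] PC=1: NOP
Event 3 (INT 0): INT 0 arrives: push (MAIN, PC=2), enter IRQ0 at PC=0 (depth now 1)
Event 4 (EXEC): [IRQ0] PC=0: INC 4 -> ACC=3
Event 5 (EXEC): [IRQ0] PC=1: INC 3 -> ACC=6
Event 6 (EXEC): [IRQ0] PC=2: DEC 2 -> ACC=4
Event 7 (EXEC): [IRQ0] PC=3: IRET -> resume MAIN at PC=2 (depth now 0)
Event 8 (INT 1): INT 1 arrives: push (MAIN, PC=2), enter IRQ1 at PC=0 (depth now 1)
Event 9 (EXEC): [IRQ1] PC=0: INC 1 -> ACC=5
Event 10 (EXEC): [IRQ1] PC=1: DEC 4 -> ACC=1
Event 11 (EXEC): [IRQ1] PC=2: IRET -> resume MAIN at PC=2 (depth now 0)
Event 12 (EXEC): [MAIN] PC=2: NOP
Event 13 (EXEC): [MAIN] PC=3: HALT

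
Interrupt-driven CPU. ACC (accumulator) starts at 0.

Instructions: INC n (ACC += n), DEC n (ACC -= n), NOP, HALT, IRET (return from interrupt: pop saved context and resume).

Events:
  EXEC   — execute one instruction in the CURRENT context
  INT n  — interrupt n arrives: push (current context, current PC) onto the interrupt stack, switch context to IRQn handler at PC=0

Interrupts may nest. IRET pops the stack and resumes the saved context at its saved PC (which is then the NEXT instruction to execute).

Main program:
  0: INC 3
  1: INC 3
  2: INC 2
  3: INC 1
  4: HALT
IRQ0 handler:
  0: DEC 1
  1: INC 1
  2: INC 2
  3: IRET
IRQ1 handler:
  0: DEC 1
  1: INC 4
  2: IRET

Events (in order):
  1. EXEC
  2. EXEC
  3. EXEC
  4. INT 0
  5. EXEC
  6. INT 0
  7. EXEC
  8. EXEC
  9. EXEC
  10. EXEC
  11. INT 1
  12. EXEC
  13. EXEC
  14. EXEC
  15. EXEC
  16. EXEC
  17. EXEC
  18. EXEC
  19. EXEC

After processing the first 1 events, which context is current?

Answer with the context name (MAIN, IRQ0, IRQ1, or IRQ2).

Event 1 (EXEC): [MAIN] PC=0: INC 3 -> ACC=3

Answer: MAIN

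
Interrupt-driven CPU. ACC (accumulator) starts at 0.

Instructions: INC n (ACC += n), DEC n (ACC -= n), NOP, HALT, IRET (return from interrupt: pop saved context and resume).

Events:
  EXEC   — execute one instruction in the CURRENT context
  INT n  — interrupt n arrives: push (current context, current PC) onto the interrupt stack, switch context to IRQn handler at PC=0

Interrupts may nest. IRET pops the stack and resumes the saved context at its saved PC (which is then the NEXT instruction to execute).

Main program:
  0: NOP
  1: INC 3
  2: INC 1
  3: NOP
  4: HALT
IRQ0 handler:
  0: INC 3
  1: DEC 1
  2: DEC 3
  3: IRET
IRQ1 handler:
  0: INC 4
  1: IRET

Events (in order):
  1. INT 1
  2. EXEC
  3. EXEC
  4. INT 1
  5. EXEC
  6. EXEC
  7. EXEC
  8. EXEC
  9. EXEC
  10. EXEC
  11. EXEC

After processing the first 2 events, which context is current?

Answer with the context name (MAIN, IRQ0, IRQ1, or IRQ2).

Answer: IRQ1

Derivation:
Event 1 (INT 1): INT 1 arrives: push (MAIN, PC=0), enter IRQ1 at PC=0 (depth now 1)
Event 2 (EXEC): [IRQ1] PC=0: INC 4 -> ACC=4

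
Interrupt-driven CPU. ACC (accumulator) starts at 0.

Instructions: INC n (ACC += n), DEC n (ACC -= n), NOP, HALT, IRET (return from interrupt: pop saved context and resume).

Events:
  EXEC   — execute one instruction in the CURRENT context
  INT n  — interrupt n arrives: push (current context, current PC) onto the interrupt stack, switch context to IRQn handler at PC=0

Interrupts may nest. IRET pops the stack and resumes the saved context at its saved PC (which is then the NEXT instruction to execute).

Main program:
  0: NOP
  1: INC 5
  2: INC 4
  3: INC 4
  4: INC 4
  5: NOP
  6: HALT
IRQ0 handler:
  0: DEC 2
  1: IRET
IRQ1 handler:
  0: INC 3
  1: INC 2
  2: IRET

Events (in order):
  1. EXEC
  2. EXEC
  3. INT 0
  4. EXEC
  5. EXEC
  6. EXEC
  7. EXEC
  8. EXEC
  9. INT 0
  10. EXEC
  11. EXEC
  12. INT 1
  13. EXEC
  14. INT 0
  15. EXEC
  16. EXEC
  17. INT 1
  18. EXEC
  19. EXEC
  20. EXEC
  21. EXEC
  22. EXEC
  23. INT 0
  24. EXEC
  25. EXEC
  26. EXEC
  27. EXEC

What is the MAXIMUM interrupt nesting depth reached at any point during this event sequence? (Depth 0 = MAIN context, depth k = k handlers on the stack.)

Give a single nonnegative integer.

Answer: 2

Derivation:
Event 1 (EXEC): [MAIN] PC=0: NOP [depth=0]
Event 2 (EXEC): [MAIN] PC=1: INC 5 -> ACC=5 [depth=0]
Event 3 (INT 0): INT 0 arrives: push (MAIN, PC=2), enter IRQ0 at PC=0 (depth now 1) [depth=1]
Event 4 (EXEC): [IRQ0] PC=0: DEC 2 -> ACC=3 [depth=1]
Event 5 (EXEC): [IRQ0] PC=1: IRET -> resume MAIN at PC=2 (depth now 0) [depth=0]
Event 6 (EXEC): [MAIN] PC=2: INC 4 -> ACC=7 [depth=0]
Event 7 (EXEC): [MAIN] PC=3: INC 4 -> ACC=11 [depth=0]
Event 8 (EXEC): [MAIN] PC=4: INC 4 -> ACC=15 [depth=0]
Event 9 (INT 0): INT 0 arrives: push (MAIN, PC=5), enter IRQ0 at PC=0 (depth now 1) [depth=1]
Event 10 (EXEC): [IRQ0] PC=0: DEC 2 -> ACC=13 [depth=1]
Event 11 (EXEC): [IRQ0] PC=1: IRET -> resume MAIN at PC=5 (depth now 0) [depth=0]
Event 12 (INT 1): INT 1 arrives: push (MAIN, PC=5), enter IRQ1 at PC=0 (depth now 1) [depth=1]
Event 13 (EXEC): [IRQ1] PC=0: INC 3 -> ACC=16 [depth=1]
Event 14 (INT 0): INT 0 arrives: push (IRQ1, PC=1), enter IRQ0 at PC=0 (depth now 2) [depth=2]
Event 15 (EXEC): [IRQ0] PC=0: DEC 2 -> ACC=14 [depth=2]
Event 16 (EXEC): [IRQ0] PC=1: IRET -> resume IRQ1 at PC=1 (depth now 1) [depth=1]
Event 17 (INT 1): INT 1 arrives: push (IRQ1, PC=1), enter IRQ1 at PC=0 (depth now 2) [depth=2]
Event 18 (EXEC): [IRQ1] PC=0: INC 3 -> ACC=17 [depth=2]
Event 19 (EXEC): [IRQ1] PC=1: INC 2 -> ACC=19 [depth=2]
Event 20 (EXEC): [IRQ1] PC=2: IRET -> resume IRQ1 at PC=1 (depth now 1) [depth=1]
Event 21 (EXEC): [IRQ1] PC=1: INC 2 -> ACC=21 [depth=1]
Event 22 (EXEC): [IRQ1] PC=2: IRET -> resume MAIN at PC=5 (depth now 0) [depth=0]
Event 23 (INT 0): INT 0 arrives: push (MAIN, PC=5), enter IRQ0 at PC=0 (depth now 1) [depth=1]
Event 24 (EXEC): [IRQ0] PC=0: DEC 2 -> ACC=19 [depth=1]
Event 25 (EXEC): [IRQ0] PC=1: IRET -> resume MAIN at PC=5 (depth now 0) [depth=0]
Event 26 (EXEC): [MAIN] PC=5: NOP [depth=0]
Event 27 (EXEC): [MAIN] PC=6: HALT [depth=0]
Max depth observed: 2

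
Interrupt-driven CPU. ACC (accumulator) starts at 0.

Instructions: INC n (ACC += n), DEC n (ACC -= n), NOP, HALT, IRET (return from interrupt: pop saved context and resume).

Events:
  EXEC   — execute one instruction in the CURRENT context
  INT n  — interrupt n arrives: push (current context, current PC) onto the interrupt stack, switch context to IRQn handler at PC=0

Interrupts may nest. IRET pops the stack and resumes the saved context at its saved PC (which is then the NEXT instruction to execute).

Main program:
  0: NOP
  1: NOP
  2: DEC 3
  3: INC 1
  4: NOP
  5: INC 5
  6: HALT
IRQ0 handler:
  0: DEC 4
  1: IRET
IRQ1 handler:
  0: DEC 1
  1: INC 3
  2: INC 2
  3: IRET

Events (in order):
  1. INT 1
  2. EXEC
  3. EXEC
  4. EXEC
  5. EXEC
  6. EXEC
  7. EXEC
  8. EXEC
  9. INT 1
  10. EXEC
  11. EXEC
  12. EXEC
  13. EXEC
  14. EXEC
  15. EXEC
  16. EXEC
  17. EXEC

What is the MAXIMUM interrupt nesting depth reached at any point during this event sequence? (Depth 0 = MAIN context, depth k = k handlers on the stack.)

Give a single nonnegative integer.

Event 1 (INT 1): INT 1 arrives: push (MAIN, PC=0), enter IRQ1 at PC=0 (depth now 1) [depth=1]
Event 2 (EXEC): [IRQ1] PC=0: DEC 1 -> ACC=-1 [depth=1]
Event 3 (EXEC): [IRQ1] PC=1: INC 3 -> ACC=2 [depth=1]
Event 4 (EXEC): [IRQ1] PC=2: INC 2 -> ACC=4 [depth=1]
Event 5 (EXEC): [IRQ1] PC=3: IRET -> resume MAIN at PC=0 (depth now 0) [depth=0]
Event 6 (EXEC): [MAIN] PC=0: NOP [depth=0]
Event 7 (EXEC): [MAIN] PC=1: NOP [depth=0]
Event 8 (EXEC): [MAIN] PC=2: DEC 3 -> ACC=1 [depth=0]
Event 9 (INT 1): INT 1 arrives: push (MAIN, PC=3), enter IRQ1 at PC=0 (depth now 1) [depth=1]
Event 10 (EXEC): [IRQ1] PC=0: DEC 1 -> ACC=0 [depth=1]
Event 11 (EXEC): [IRQ1] PC=1: INC 3 -> ACC=3 [depth=1]
Event 12 (EXEC): [IRQ1] PC=2: INC 2 -> ACC=5 [depth=1]
Event 13 (EXEC): [IRQ1] PC=3: IRET -> resume MAIN at PC=3 (depth now 0) [depth=0]
Event 14 (EXEC): [MAIN] PC=3: INC 1 -> ACC=6 [depth=0]
Event 15 (EXEC): [MAIN] PC=4: NOP [depth=0]
Event 16 (EXEC): [MAIN] PC=5: INC 5 -> ACC=11 [depth=0]
Event 17 (EXEC): [MAIN] PC=6: HALT [depth=0]
Max depth observed: 1

Answer: 1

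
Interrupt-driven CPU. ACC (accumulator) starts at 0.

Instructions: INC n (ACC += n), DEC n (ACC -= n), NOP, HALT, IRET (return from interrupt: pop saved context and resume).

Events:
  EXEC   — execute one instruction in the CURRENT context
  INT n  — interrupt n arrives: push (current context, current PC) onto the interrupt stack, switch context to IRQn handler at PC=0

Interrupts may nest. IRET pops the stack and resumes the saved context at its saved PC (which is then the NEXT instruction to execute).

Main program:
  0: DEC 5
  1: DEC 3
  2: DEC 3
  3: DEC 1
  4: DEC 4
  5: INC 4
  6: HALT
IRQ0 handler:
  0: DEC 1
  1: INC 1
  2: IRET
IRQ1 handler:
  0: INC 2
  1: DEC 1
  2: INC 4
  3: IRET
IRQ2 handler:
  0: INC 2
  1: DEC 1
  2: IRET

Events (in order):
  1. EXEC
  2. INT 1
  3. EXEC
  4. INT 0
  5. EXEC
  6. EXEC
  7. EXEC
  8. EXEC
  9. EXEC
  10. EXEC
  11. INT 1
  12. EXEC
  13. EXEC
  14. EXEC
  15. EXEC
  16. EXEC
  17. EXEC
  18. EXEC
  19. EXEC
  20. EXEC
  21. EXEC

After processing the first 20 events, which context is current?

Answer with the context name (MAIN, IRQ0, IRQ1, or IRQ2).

Answer: MAIN

Derivation:
Event 1 (EXEC): [MAIN] PC=0: DEC 5 -> ACC=-5
Event 2 (INT 1): INT 1 arrives: push (MAIN, PC=1), enter IRQ1 at PC=0 (depth now 1)
Event 3 (EXEC): [IRQ1] PC=0: INC 2 -> ACC=-3
Event 4 (INT 0): INT 0 arrives: push (IRQ1, PC=1), enter IRQ0 at PC=0 (depth now 2)
Event 5 (EXEC): [IRQ0] PC=0: DEC 1 -> ACC=-4
Event 6 (EXEC): [IRQ0] PC=1: INC 1 -> ACC=-3
Event 7 (EXEC): [IRQ0] PC=2: IRET -> resume IRQ1 at PC=1 (depth now 1)
Event 8 (EXEC): [IRQ1] PC=1: DEC 1 -> ACC=-4
Event 9 (EXEC): [IRQ1] PC=2: INC 4 -> ACC=0
Event 10 (EXEC): [IRQ1] PC=3: IRET -> resume MAIN at PC=1 (depth now 0)
Event 11 (INT 1): INT 1 arrives: push (MAIN, PC=1), enter IRQ1 at PC=0 (depth now 1)
Event 12 (EXEC): [IRQ1] PC=0: INC 2 -> ACC=2
Event 13 (EXEC): [IRQ1] PC=1: DEC 1 -> ACC=1
Event 14 (EXEC): [IRQ1] PC=2: INC 4 -> ACC=5
Event 15 (EXEC): [IRQ1] PC=3: IRET -> resume MAIN at PC=1 (depth now 0)
Event 16 (EXEC): [MAIN] PC=1: DEC 3 -> ACC=2
Event 17 (EXEC): [MAIN] PC=2: DEC 3 -> ACC=-1
Event 18 (EXEC): [MAIN] PC=3: DEC 1 -> ACC=-2
Event 19 (EXEC): [MAIN] PC=4: DEC 4 -> ACC=-6
Event 20 (EXEC): [MAIN] PC=5: INC 4 -> ACC=-2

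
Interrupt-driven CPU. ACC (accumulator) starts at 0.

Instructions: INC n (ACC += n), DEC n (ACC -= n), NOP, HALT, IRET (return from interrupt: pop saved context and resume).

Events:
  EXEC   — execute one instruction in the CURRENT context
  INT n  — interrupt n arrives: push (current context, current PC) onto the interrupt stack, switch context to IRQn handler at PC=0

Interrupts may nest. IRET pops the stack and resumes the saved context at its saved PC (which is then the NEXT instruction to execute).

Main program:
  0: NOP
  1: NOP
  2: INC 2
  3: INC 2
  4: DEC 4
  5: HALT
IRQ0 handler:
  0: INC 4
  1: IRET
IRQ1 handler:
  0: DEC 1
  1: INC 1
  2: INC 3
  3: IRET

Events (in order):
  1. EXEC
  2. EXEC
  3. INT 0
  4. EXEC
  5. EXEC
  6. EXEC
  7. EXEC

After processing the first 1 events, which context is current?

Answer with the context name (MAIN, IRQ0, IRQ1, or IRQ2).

Answer: MAIN

Derivation:
Event 1 (EXEC): [MAIN] PC=0: NOP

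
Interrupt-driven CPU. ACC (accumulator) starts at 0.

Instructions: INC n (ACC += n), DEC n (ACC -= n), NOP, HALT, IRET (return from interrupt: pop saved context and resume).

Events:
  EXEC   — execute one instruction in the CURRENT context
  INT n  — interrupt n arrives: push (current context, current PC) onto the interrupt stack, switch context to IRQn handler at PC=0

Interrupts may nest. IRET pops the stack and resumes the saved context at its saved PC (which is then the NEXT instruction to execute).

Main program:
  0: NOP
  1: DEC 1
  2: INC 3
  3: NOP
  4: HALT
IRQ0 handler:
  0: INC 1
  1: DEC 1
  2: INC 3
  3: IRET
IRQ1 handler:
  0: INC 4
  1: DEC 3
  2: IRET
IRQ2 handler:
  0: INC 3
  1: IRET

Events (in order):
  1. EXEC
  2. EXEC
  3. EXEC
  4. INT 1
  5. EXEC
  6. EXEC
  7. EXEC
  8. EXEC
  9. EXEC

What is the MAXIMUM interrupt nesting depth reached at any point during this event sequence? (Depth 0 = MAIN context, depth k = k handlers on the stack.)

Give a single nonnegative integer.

Event 1 (EXEC): [MAIN] PC=0: NOP [depth=0]
Event 2 (EXEC): [MAIN] PC=1: DEC 1 -> ACC=-1 [depth=0]
Event 3 (EXEC): [MAIN] PC=2: INC 3 -> ACC=2 [depth=0]
Event 4 (INT 1): INT 1 arrives: push (MAIN, PC=3), enter IRQ1 at PC=0 (depth now 1) [depth=1]
Event 5 (EXEC): [IRQ1] PC=0: INC 4 -> ACC=6 [depth=1]
Event 6 (EXEC): [IRQ1] PC=1: DEC 3 -> ACC=3 [depth=1]
Event 7 (EXEC): [IRQ1] PC=2: IRET -> resume MAIN at PC=3 (depth now 0) [depth=0]
Event 8 (EXEC): [MAIN] PC=3: NOP [depth=0]
Event 9 (EXEC): [MAIN] PC=4: HALT [depth=0]
Max depth observed: 1

Answer: 1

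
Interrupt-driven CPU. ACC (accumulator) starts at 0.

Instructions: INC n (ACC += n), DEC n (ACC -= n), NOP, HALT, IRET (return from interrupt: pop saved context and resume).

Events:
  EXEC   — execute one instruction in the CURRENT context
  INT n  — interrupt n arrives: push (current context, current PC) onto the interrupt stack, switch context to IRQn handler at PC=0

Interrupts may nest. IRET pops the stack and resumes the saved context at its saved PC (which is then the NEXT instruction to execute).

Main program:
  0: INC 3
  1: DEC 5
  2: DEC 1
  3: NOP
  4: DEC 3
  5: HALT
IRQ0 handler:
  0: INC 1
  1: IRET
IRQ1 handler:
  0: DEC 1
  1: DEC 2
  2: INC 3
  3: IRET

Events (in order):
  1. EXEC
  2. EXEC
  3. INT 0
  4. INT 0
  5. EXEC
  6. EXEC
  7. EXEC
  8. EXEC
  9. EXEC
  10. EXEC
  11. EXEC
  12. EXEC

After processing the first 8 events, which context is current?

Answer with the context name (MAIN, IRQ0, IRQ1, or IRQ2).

Event 1 (EXEC): [MAIN] PC=0: INC 3 -> ACC=3
Event 2 (EXEC): [MAIN] PC=1: DEC 5 -> ACC=-2
Event 3 (INT 0): INT 0 arrives: push (MAIN, PC=2), enter IRQ0 at PC=0 (depth now 1)
Event 4 (INT 0): INT 0 arrives: push (IRQ0, PC=0), enter IRQ0 at PC=0 (depth now 2)
Event 5 (EXEC): [IRQ0] PC=0: INC 1 -> ACC=-1
Event 6 (EXEC): [IRQ0] PC=1: IRET -> resume IRQ0 at PC=0 (depth now 1)
Event 7 (EXEC): [IRQ0] PC=0: INC 1 -> ACC=0
Event 8 (EXEC): [IRQ0] PC=1: IRET -> resume MAIN at PC=2 (depth now 0)

Answer: MAIN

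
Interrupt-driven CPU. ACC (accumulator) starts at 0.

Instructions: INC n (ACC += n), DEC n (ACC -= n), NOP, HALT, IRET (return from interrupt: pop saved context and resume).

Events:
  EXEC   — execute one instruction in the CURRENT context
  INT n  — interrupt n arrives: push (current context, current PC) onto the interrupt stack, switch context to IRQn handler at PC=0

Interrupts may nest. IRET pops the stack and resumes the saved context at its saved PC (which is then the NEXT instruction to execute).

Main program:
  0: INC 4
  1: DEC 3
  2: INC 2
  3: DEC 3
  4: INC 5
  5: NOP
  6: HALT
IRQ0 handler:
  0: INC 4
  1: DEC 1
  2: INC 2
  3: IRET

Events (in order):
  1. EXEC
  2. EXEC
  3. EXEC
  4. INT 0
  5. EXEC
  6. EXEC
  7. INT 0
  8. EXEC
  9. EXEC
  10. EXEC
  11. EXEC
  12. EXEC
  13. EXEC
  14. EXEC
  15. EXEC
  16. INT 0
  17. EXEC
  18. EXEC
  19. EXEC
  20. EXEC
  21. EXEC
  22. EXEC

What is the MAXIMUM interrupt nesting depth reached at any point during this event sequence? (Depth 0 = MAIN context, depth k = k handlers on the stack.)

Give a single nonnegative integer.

Event 1 (EXEC): [MAIN] PC=0: INC 4 -> ACC=4 [depth=0]
Event 2 (EXEC): [MAIN] PC=1: DEC 3 -> ACC=1 [depth=0]
Event 3 (EXEC): [MAIN] PC=2: INC 2 -> ACC=3 [depth=0]
Event 4 (INT 0): INT 0 arrives: push (MAIN, PC=3), enter IRQ0 at PC=0 (depth now 1) [depth=1]
Event 5 (EXEC): [IRQ0] PC=0: INC 4 -> ACC=7 [depth=1]
Event 6 (EXEC): [IRQ0] PC=1: DEC 1 -> ACC=6 [depth=1]
Event 7 (INT 0): INT 0 arrives: push (IRQ0, PC=2), enter IRQ0 at PC=0 (depth now 2) [depth=2]
Event 8 (EXEC): [IRQ0] PC=0: INC 4 -> ACC=10 [depth=2]
Event 9 (EXEC): [IRQ0] PC=1: DEC 1 -> ACC=9 [depth=2]
Event 10 (EXEC): [IRQ0] PC=2: INC 2 -> ACC=11 [depth=2]
Event 11 (EXEC): [IRQ0] PC=3: IRET -> resume IRQ0 at PC=2 (depth now 1) [depth=1]
Event 12 (EXEC): [IRQ0] PC=2: INC 2 -> ACC=13 [depth=1]
Event 13 (EXEC): [IRQ0] PC=3: IRET -> resume MAIN at PC=3 (depth now 0) [depth=0]
Event 14 (EXEC): [MAIN] PC=3: DEC 3 -> ACC=10 [depth=0]
Event 15 (EXEC): [MAIN] PC=4: INC 5 -> ACC=15 [depth=0]
Event 16 (INT 0): INT 0 arrives: push (MAIN, PC=5), enter IRQ0 at PC=0 (depth now 1) [depth=1]
Event 17 (EXEC): [IRQ0] PC=0: INC 4 -> ACC=19 [depth=1]
Event 18 (EXEC): [IRQ0] PC=1: DEC 1 -> ACC=18 [depth=1]
Event 19 (EXEC): [IRQ0] PC=2: INC 2 -> ACC=20 [depth=1]
Event 20 (EXEC): [IRQ0] PC=3: IRET -> resume MAIN at PC=5 (depth now 0) [depth=0]
Event 21 (EXEC): [MAIN] PC=5: NOP [depth=0]
Event 22 (EXEC): [MAIN] PC=6: HALT [depth=0]
Max depth observed: 2

Answer: 2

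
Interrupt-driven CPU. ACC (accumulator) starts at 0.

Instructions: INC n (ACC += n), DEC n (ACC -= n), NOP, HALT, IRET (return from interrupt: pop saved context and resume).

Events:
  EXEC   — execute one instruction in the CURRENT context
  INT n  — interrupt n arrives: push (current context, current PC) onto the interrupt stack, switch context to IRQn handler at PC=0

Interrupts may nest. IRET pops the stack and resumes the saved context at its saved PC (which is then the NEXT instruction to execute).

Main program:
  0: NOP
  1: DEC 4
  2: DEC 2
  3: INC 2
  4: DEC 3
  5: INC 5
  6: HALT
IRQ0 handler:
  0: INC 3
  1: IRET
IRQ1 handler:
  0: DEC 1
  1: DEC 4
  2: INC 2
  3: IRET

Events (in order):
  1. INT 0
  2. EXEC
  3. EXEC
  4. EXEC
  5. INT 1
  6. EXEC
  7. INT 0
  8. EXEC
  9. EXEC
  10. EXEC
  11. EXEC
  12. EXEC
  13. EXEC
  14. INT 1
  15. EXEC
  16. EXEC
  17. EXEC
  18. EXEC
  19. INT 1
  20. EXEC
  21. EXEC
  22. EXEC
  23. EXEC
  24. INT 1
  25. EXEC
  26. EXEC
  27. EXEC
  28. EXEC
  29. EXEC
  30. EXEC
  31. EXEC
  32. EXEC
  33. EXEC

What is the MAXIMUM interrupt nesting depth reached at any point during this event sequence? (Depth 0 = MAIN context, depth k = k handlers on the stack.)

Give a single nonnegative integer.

Answer: 2

Derivation:
Event 1 (INT 0): INT 0 arrives: push (MAIN, PC=0), enter IRQ0 at PC=0 (depth now 1) [depth=1]
Event 2 (EXEC): [IRQ0] PC=0: INC 3 -> ACC=3 [depth=1]
Event 3 (EXEC): [IRQ0] PC=1: IRET -> resume MAIN at PC=0 (depth now 0) [depth=0]
Event 4 (EXEC): [MAIN] PC=0: NOP [depth=0]
Event 5 (INT 1): INT 1 arrives: push (MAIN, PC=1), enter IRQ1 at PC=0 (depth now 1) [depth=1]
Event 6 (EXEC): [IRQ1] PC=0: DEC 1 -> ACC=2 [depth=1]
Event 7 (INT 0): INT 0 arrives: push (IRQ1, PC=1), enter IRQ0 at PC=0 (depth now 2) [depth=2]
Event 8 (EXEC): [IRQ0] PC=0: INC 3 -> ACC=5 [depth=2]
Event 9 (EXEC): [IRQ0] PC=1: IRET -> resume IRQ1 at PC=1 (depth now 1) [depth=1]
Event 10 (EXEC): [IRQ1] PC=1: DEC 4 -> ACC=1 [depth=1]
Event 11 (EXEC): [IRQ1] PC=2: INC 2 -> ACC=3 [depth=1]
Event 12 (EXEC): [IRQ1] PC=3: IRET -> resume MAIN at PC=1 (depth now 0) [depth=0]
Event 13 (EXEC): [MAIN] PC=1: DEC 4 -> ACC=-1 [depth=0]
Event 14 (INT 1): INT 1 arrives: push (MAIN, PC=2), enter IRQ1 at PC=0 (depth now 1) [depth=1]
Event 15 (EXEC): [IRQ1] PC=0: DEC 1 -> ACC=-2 [depth=1]
Event 16 (EXEC): [IRQ1] PC=1: DEC 4 -> ACC=-6 [depth=1]
Event 17 (EXEC): [IRQ1] PC=2: INC 2 -> ACC=-4 [depth=1]
Event 18 (EXEC): [IRQ1] PC=3: IRET -> resume MAIN at PC=2 (depth now 0) [depth=0]
Event 19 (INT 1): INT 1 arrives: push (MAIN, PC=2), enter IRQ1 at PC=0 (depth now 1) [depth=1]
Event 20 (EXEC): [IRQ1] PC=0: DEC 1 -> ACC=-5 [depth=1]
Event 21 (EXEC): [IRQ1] PC=1: DEC 4 -> ACC=-9 [depth=1]
Event 22 (EXEC): [IRQ1] PC=2: INC 2 -> ACC=-7 [depth=1]
Event 23 (EXEC): [IRQ1] PC=3: IRET -> resume MAIN at PC=2 (depth now 0) [depth=0]
Event 24 (INT 1): INT 1 arrives: push (MAIN, PC=2), enter IRQ1 at PC=0 (depth now 1) [depth=1]
Event 25 (EXEC): [IRQ1] PC=0: DEC 1 -> ACC=-8 [depth=1]
Event 26 (EXEC): [IRQ1] PC=1: DEC 4 -> ACC=-12 [depth=1]
Event 27 (EXEC): [IRQ1] PC=2: INC 2 -> ACC=-10 [depth=1]
Event 28 (EXEC): [IRQ1] PC=3: IRET -> resume MAIN at PC=2 (depth now 0) [depth=0]
Event 29 (EXEC): [MAIN] PC=2: DEC 2 -> ACC=-12 [depth=0]
Event 30 (EXEC): [MAIN] PC=3: INC 2 -> ACC=-10 [depth=0]
Event 31 (EXEC): [MAIN] PC=4: DEC 3 -> ACC=-13 [depth=0]
Event 32 (EXEC): [MAIN] PC=5: INC 5 -> ACC=-8 [depth=0]
Event 33 (EXEC): [MAIN] PC=6: HALT [depth=0]
Max depth observed: 2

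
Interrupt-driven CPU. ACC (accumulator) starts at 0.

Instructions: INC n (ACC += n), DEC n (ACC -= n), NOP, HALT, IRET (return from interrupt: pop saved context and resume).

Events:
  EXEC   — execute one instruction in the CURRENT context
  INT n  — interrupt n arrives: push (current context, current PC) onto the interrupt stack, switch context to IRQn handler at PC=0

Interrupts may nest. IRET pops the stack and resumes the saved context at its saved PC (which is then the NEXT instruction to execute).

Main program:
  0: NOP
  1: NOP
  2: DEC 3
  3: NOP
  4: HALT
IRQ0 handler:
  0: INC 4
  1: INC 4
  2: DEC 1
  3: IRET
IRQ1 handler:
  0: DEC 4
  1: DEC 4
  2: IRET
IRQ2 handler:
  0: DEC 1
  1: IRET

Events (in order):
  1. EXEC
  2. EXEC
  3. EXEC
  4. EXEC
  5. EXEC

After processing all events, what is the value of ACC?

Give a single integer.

Answer: -3

Derivation:
Event 1 (EXEC): [MAIN] PC=0: NOP
Event 2 (EXEC): [MAIN] PC=1: NOP
Event 3 (EXEC): [MAIN] PC=2: DEC 3 -> ACC=-3
Event 4 (EXEC): [MAIN] PC=3: NOP
Event 5 (EXEC): [MAIN] PC=4: HALT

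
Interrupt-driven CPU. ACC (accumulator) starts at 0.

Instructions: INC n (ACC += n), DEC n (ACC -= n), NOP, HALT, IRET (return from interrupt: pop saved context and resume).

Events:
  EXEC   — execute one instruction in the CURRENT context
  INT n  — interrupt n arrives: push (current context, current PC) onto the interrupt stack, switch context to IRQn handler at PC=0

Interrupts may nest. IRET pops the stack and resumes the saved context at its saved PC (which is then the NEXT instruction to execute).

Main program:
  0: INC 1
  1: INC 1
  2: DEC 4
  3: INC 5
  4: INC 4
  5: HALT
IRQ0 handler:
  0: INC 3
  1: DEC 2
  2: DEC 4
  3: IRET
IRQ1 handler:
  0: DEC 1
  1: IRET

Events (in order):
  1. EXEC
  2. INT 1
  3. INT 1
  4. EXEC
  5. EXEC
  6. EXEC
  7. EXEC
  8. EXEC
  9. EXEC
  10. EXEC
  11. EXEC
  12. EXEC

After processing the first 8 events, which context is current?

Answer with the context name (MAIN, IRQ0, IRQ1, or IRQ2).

Event 1 (EXEC): [MAIN] PC=0: INC 1 -> ACC=1
Event 2 (INT 1): INT 1 arrives: push (MAIN, PC=1), enter IRQ1 at PC=0 (depth now 1)
Event 3 (INT 1): INT 1 arrives: push (IRQ1, PC=0), enter IRQ1 at PC=0 (depth now 2)
Event 4 (EXEC): [IRQ1] PC=0: DEC 1 -> ACC=0
Event 5 (EXEC): [IRQ1] PC=1: IRET -> resume IRQ1 at PC=0 (depth now 1)
Event 6 (EXEC): [IRQ1] PC=0: DEC 1 -> ACC=-1
Event 7 (EXEC): [IRQ1] PC=1: IRET -> resume MAIN at PC=1 (depth now 0)
Event 8 (EXEC): [MAIN] PC=1: INC 1 -> ACC=0

Answer: MAIN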